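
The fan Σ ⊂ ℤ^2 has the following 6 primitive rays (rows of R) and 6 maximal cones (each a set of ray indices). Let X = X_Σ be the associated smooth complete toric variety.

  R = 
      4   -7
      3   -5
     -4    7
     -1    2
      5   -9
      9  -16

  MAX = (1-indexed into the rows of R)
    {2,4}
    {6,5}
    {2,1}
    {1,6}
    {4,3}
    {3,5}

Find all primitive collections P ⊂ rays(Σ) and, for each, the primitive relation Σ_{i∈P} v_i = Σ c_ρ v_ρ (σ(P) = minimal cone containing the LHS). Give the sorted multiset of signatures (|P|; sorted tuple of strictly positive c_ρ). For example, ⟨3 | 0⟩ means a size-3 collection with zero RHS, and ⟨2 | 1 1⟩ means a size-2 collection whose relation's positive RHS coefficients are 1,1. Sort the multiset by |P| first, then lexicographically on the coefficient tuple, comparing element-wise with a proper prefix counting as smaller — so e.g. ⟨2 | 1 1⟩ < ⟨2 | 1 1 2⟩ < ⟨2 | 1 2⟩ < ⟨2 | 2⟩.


9 minimal non-faces of Δ(Σ) (on 6 rays):

  • {1,3}:  v_{1} + v_{3} = 0 ; sig = ⟨2 | 0⟩
  • {1,4}:  v_{1} + v_{4} = v_{2} ; sig = ⟨2 | 1⟩
  • {1,5}:  v_{1} + v_{5} = v_{6} ; sig = ⟨2 | 1⟩
  • {2,3}:  v_{2} + v_{3} = v_{4} ; sig = ⟨2 | 1⟩
  • {3,6}:  v_{3} + v_{6} = v_{5} ; sig = ⟨2 | 1⟩
  • {4,5}:  v_{4} + v_{5} = v_{1} ; sig = ⟨2 | 1⟩
  • {2,5}:  v_{2} + v_{5} = 2·v_{1} ; sig = ⟨2 | 2⟩
  • {4,6}:  v_{4} + v_{6} = 2·v_{1} ; sig = ⟨2 | 2⟩
  • {2,6}:  v_{2} + v_{6} = 3·v_{1} ; sig = ⟨2 | 3⟩

Sorted signature multiset PRS(X):
{ ⟨2 | 0⟩,  ⟨2 | 1⟩ ×5,  ⟨2 | 2⟩ ×2,  ⟨2 | 3⟩ }


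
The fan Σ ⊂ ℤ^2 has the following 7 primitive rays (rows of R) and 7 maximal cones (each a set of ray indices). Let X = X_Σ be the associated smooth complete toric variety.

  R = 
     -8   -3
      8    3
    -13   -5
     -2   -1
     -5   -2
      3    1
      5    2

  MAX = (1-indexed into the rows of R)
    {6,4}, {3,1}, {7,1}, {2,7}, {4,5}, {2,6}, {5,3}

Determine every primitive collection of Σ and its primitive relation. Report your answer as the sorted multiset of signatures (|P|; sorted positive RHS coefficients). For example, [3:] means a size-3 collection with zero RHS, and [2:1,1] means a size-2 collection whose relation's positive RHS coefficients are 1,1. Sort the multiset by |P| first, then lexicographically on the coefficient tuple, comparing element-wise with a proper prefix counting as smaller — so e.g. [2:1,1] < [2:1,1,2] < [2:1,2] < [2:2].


Minimal non-faces — 14 found among 7 rays, 7 max cones:

  {1,2}:  v_{1} + v_{2} = 0  so sig = [2:]
  {5,7}:  v_{5} + v_{7} = 0  so sig = [2:]
  {1,5}:  v_{1} + v_{5} = v_{3}  so sig = [2:1]
  {1,6}:  v_{1} + v_{6} = v_{5}  so sig = [2:1]
  {2,3}:  v_{2} + v_{3} = v_{5}  so sig = [2:1]
  {2,5}:  v_{2} + v_{5} = v_{6}  so sig = [2:1]
  {3,7}:  v_{3} + v_{7} = v_{1}  so sig = [2:1]
  {4,7}:  v_{4} + v_{7} = v_{6}  so sig = [2:1]
  {5,6}:  v_{5} + v_{6} = v_{4}  so sig = [2:1]
  {6,7}:  v_{6} + v_{7} = v_{2}  so sig = [2:1]
  {1,4}:  v_{1} + v_{4} = 2·v_{5}  so sig = [2:2]
  {2,4}:  v_{2} + v_{4} = 2·v_{6}  so sig = [2:2]
  {3,6}:  v_{3} + v_{6} = 2·v_{5}  so sig = [2:2]
  {3,4}:  v_{3} + v_{4} = 3·v_{5}  so sig = [2:3]

Hence PRS(X_Σ) =
    |P|=2: 14 collections, coeffs (), (), (1), (1), (1), (1), (1), (1), (1), (1), (2), (2), (2), (3)


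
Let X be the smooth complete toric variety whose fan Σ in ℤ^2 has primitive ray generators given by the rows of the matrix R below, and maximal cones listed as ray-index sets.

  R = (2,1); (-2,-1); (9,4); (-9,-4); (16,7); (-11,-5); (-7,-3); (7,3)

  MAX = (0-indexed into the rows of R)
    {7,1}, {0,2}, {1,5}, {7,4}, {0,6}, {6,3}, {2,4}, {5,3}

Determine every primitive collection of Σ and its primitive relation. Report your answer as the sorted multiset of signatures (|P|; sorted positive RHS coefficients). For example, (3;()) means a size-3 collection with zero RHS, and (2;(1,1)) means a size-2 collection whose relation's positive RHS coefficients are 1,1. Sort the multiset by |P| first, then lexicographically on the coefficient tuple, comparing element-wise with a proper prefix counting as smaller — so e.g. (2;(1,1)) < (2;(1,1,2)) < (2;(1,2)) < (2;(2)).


Σ has 20 primitive collections:

  • {0,1}:  v_{0} + v_{1} = 0 — sig = (2;())
  • {2,3}:  v_{2} + v_{3} = 0 — sig = (2;())
  • {6,7}:  v_{6} + v_{7} = 0 — sig = (2;())
  • {0,3}:  v_{0} + v_{3} = v_{6} — sig = (2;(1))
  • {0,5}:  v_{0} + v_{5} = v_{3} — sig = (2;(1))
  • {0,7}:  v_{0} + v_{7} = v_{2} — sig = (2;(1))
  • {1,2}:  v_{1} + v_{2} = v_{7} — sig = (2;(1))
  • {1,3}:  v_{1} + v_{3} = v_{5} — sig = (2;(1))
  • {1,6}:  v_{1} + v_{6} = v_{3} — sig = (2;(1))
  • {2,5}:  v_{2} + v_{5} = v_{1} — sig = (2;(1))
  • {2,6}:  v_{2} + v_{6} = v_{0} — sig = (2;(1))
  • {2,7}:  v_{2} + v_{7} = v_{4} — sig = (2;(1))
  • {3,4}:  v_{3} + v_{4} = v_{7} — sig = (2;(1))
  • {3,7}:  v_{3} + v_{7} = v_{1} — sig = (2;(1))
  • {4,6}:  v_{4} + v_{6} = v_{2} — sig = (2;(1))
  • {4,5}:  v_{4} + v_{5} = v_{1} + v_{7} — sig = (2;(1,1))
  • {0,4}:  v_{0} + v_{4} = 2·v_{2} — sig = (2;(2))
  • {1,4}:  v_{1} + v_{4} = 2·v_{7} — sig = (2;(2))
  • {5,6}:  v_{5} + v_{6} = 2·v_{3} — sig = (2;(2))
  • {5,7}:  v_{5} + v_{7} = 2·v_{1} — sig = (2;(2))

so the primitive-relation signature multiset is
{ (2;()) ×3,  (2;(1)) ×12,  (2;(1,1)),  (2;(2)) ×4 }


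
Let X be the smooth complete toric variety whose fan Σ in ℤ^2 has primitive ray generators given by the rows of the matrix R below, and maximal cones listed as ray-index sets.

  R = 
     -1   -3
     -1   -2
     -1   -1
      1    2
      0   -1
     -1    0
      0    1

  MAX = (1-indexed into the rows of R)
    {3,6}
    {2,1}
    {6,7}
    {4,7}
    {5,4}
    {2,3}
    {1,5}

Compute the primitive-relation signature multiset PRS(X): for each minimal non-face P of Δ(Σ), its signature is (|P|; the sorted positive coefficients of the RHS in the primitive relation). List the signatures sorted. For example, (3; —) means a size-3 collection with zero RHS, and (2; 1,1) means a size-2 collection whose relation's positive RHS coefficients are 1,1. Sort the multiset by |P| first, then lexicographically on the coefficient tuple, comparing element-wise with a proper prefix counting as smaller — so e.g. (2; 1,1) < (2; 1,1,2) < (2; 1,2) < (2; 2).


Σ has 14 primitive collections:

  {2,4}:  v_{2} + v_{4} = 0 — sig = (2; —)
  {5,7}:  v_{5} + v_{7} = 0 — sig = (2; —)
  {1,4}:  v_{1} + v_{4} = v_{5} — sig = (2; 1)
  {1,7}:  v_{1} + v_{7} = v_{2} — sig = (2; 1)
  {2,5}:  v_{2} + v_{5} = v_{1} — sig = (2; 1)
  {2,7}:  v_{2} + v_{7} = v_{3} — sig = (2; 1)
  {3,4}:  v_{3} + v_{4} = v_{7} — sig = (2; 1)
  {3,5}:  v_{3} + v_{5} = v_{2} — sig = (2; 1)
  {3,7}:  v_{3} + v_{7} = v_{6} — sig = (2; 1)
  {5,6}:  v_{5} + v_{6} = v_{3} — sig = (2; 1)
  {1,6}:  v_{1} + v_{6} = v_{2} + v_{3} — sig = (2; 1,1)
  {1,3}:  v_{1} + v_{3} = 2·v_{2} — sig = (2; 2)
  {2,6}:  v_{2} + v_{6} = 2·v_{3} — sig = (2; 2)
  {4,6}:  v_{4} + v_{6} = 2·v_{7} — sig = (2; 2)

so the primitive-relation signature multiset is
    (2; —)
    (2; —)
    (2; 1)
    (2; 1)
    (2; 1)
    (2; 1)
    (2; 1)
    (2; 1)
    (2; 1)
    (2; 1)
    (2; 1,1)
    (2; 2)
    (2; 2)
    (2; 2)


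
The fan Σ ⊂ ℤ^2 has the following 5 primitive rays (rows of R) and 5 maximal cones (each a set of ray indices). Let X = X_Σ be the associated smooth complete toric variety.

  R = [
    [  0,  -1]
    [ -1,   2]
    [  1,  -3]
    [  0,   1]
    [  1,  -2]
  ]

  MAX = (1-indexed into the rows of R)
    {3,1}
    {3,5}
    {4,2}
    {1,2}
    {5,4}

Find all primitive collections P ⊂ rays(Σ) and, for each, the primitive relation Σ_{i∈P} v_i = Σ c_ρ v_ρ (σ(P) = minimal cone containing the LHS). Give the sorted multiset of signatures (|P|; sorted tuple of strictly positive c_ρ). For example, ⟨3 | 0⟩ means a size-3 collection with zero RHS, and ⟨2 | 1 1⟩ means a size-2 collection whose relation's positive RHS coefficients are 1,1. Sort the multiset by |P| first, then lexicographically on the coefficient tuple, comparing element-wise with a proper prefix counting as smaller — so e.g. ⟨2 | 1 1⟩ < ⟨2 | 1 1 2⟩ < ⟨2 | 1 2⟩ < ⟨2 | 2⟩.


Σ has 5 primitive collections:

  • {1,4}:  v_{1} + v_{4} = 0  ⇒ sig = ⟨2 | 0⟩
  • {2,5}:  v_{2} + v_{5} = 0  ⇒ sig = ⟨2 | 0⟩
  • {1,5}:  v_{1} + v_{5} = v_{3}  ⇒ sig = ⟨2 | 1⟩
  • {2,3}:  v_{2} + v_{3} = v_{1}  ⇒ sig = ⟨2 | 1⟩
  • {3,4}:  v_{3} + v_{4} = v_{5}  ⇒ sig = ⟨2 | 1⟩

Hence PRS(X_Σ) =
[⟨2 | 0⟩, ⟨2 | 0⟩, ⟨2 | 1⟩, ⟨2 | 1⟩, ⟨2 | 1⟩]


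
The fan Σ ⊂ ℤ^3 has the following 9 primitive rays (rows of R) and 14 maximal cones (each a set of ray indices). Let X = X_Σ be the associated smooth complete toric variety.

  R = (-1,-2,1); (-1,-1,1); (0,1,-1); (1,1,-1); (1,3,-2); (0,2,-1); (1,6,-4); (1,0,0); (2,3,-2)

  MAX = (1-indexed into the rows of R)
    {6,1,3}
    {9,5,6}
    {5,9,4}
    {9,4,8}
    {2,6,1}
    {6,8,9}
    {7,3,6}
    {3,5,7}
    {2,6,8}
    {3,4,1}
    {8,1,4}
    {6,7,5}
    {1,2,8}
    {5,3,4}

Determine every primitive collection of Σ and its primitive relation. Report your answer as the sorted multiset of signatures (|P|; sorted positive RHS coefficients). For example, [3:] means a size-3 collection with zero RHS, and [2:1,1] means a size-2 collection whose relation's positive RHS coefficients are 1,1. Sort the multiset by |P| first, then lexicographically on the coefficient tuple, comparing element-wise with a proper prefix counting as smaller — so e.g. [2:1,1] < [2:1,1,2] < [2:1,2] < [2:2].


Primitive collections (17):

  P = {2,4}:  v_{2} + v_{4} = 0 — sig = [2:]
  P = {1,5}:  v_{1} + v_{5} = v_{3} — sig = [2:1]
  P = {1,9}:  v_{1} + v_{9} = v_{4} — sig = [2:1]
  P = {2,5}:  v_{2} + v_{5} = v_{6} — sig = [2:1]
  P = {3,8}:  v_{3} + v_{8} = v_{4} — sig = [2:1]
  P = {4,6}:  v_{4} + v_{6} = v_{5} — sig = [2:1]
  P = {5,8}:  v_{5} + v_{8} = v_{9} — sig = [2:1]
  P = {2,3}:  v_{2} + v_{3} = v_{1} + v_{6} — sig = [2:1,1]
  P = {2,9}:  v_{2} + v_{9} = v_{6} + v_{8} — sig = [2:1,1]
  P = {3,9}:  v_{3} + v_{9} = v_{4} + v_{5} — sig = [2:1,1]
  P = {1,7}:  v_{1} + v_{7} = 2·v_{3} + v_{6} — sig = [2:1,2]
  P = {2,7}:  v_{2} + v_{7} = v_{3} + 2·v_{6} — sig = [2:1,2]
  P = {4,7}:  v_{4} + v_{7} = v_{3} + 2·v_{5} — sig = [2:1,2]
  P = {7,8}:  v_{7} + v_{8} = 2·v_{5} — sig = [2:2]
  P = {7,9}:  v_{7} + v_{9} = 3·v_{5} — sig = [2:3]
  P = {1,6,8}:  v_{1} + v_{6} + v_{8} = 0 — sig = [3:]
  P = {3,5,6}:  v_{3} + v_{5} + v_{6} = v_{7} — sig = [3:1]

so the primitive-relation signature multiset is
{ [2:],  [2:1] ×6,  [2:1,1] ×3,  [2:1,2] ×3,  [2:2],  [2:3],  [3:],  [3:1] }


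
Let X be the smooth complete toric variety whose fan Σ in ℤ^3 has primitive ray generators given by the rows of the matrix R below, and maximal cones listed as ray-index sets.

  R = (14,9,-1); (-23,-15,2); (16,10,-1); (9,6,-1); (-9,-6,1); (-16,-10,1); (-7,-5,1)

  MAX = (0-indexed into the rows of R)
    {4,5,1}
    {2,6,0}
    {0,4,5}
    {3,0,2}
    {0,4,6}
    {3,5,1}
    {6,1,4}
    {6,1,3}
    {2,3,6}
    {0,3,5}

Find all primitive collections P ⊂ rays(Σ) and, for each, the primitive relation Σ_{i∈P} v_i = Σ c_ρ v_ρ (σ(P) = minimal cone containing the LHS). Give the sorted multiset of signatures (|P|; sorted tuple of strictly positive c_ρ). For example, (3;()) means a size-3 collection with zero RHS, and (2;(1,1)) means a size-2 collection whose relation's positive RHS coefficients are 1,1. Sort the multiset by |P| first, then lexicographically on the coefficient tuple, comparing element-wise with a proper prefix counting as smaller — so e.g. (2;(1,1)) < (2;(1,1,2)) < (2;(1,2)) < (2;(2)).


Δ(Σ) — 7 vertices, 7 min non-faces:

  P={2,5}:  v_{2} + v_{5} = 0  so sig = (2;())
  P={3,4}:  v_{3} + v_{4} = 0  so sig = (2;())
  P={0,1}:  v_{0} + v_{1} = v_{4}  so sig = (2;(1))
  P={1,2}:  v_{1} + v_{2} = v_{6}  so sig = (2;(1))
  P={5,6}:  v_{5} + v_{6} = v_{1}  so sig = (2;(1))
  P={2,4}:  v_{2} + v_{4} = v_{0} + v_{6}  so sig = (2;(1,1))
  P={0,3,6}:  v_{0} + v_{3} + v_{6} = v_{2}  so sig = (3;(1))

Hence PRS(X_Σ) =
    (2;())
    (2;())
    (2;(1))
    (2;(1))
    (2;(1))
    (2;(1,1))
    (3;(1))


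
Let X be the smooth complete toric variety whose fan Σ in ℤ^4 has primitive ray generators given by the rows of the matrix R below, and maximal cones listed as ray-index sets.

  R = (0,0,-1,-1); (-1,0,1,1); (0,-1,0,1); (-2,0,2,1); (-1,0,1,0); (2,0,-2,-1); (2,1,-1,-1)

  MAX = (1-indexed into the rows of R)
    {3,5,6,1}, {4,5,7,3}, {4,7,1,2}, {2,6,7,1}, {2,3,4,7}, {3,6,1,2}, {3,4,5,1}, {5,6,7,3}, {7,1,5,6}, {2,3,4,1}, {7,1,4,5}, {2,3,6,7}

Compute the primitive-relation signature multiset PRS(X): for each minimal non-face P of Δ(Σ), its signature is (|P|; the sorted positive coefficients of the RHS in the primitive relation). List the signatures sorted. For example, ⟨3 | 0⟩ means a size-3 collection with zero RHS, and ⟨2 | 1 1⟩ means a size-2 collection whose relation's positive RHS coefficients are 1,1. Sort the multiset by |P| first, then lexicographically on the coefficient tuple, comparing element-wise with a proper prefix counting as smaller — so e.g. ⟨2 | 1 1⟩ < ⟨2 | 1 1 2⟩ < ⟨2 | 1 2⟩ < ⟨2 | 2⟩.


Minimal non-faces — 3 found among 7 rays, 12 max cones:

  • {4,6}:  v_{4} + v_{6} = 0 — sig = ⟨2 | 0⟩
  • {2,5}:  v_{2} + v_{5} = v_{4} — sig = ⟨2 | 1⟩
  • {1,3,7}:  v_{1} + v_{3} + v_{7} = v_{6} — sig = ⟨3 | 1⟩

Signatures (|P|; sorted positive RHS coefficients), sorted:
[⟨2 | 0⟩, ⟨2 | 1⟩, ⟨3 | 1⟩]


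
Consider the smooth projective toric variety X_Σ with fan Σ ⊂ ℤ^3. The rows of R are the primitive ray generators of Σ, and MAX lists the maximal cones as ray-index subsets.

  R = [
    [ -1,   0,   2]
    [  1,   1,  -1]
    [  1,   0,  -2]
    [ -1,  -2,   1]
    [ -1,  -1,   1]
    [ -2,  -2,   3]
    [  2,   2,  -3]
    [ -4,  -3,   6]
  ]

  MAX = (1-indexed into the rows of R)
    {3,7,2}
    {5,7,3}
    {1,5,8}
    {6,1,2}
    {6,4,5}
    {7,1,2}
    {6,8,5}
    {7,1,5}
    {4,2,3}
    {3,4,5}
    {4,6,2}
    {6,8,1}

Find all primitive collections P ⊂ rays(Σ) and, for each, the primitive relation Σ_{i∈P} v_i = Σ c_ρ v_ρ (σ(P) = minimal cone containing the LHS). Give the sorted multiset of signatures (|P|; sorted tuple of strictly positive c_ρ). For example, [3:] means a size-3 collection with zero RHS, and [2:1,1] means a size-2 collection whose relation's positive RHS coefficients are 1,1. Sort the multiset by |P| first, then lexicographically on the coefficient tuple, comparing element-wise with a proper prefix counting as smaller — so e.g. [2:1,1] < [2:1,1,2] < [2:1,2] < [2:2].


11 minimal non-faces of Δ(Σ) (on 8 rays):

  {1,3}:  v_{1} + v_{3} = 0  ⇒ sig = [2:]
  {2,5}:  v_{2} + v_{5} = 0  ⇒ sig = [2:]
  {6,7}:  v_{6} + v_{7} = 0  ⇒ sig = [2:]
  {1,4}:  v_{1} + v_{4} = v_{6}  ⇒ sig = [2:1]
  {3,6}:  v_{3} + v_{6} = v_{4}  ⇒ sig = [2:1]
  {4,7}:  v_{4} + v_{7} = v_{3}  ⇒ sig = [2:1]
  {2,8}:  v_{2} + v_{8} = v_{1} + v_{6}  ⇒ sig = [2:1,1]
  {3,8}:  v_{3} + v_{8} = v_{5} + v_{6}  ⇒ sig = [2:1,1]
  {7,8}:  v_{7} + v_{8} = v_{1} + v_{5}  ⇒ sig = [2:1,1]
  {4,8}:  v_{4} + v_{8} = v_{5} + 2·v_{6}  ⇒ sig = [2:1,2]
  {1,5,6}:  v_{1} + v_{5} + v_{6} = v_{8}  ⇒ sig = [3:1]

Signatures (|P|; sorted positive RHS coefficients), sorted:
[[2:], [2:], [2:], [2:1], [2:1], [2:1], [2:1,1], [2:1,1], [2:1,1], [2:1,2], [3:1]]


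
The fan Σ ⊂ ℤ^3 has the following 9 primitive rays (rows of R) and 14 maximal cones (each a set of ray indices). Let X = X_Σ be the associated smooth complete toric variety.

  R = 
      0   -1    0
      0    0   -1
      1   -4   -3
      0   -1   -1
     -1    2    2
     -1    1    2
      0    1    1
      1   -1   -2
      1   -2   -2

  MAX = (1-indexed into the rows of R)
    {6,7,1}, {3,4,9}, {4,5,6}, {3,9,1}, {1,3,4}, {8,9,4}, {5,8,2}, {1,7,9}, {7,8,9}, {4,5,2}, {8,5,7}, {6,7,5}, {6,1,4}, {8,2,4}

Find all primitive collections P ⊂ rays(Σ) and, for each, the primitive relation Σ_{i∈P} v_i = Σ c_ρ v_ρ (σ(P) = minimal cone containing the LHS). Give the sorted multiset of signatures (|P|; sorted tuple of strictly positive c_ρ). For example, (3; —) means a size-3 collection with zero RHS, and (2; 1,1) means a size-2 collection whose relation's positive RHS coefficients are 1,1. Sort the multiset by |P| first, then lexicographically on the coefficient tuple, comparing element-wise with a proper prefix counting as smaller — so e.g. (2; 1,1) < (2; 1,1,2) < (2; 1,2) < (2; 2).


17 collections generate NE(X_Σ); each relation:

  • {4,7}:  v_{4} + v_{7} = 0 — sig = (2; —)
  • {5,9}:  v_{5} + v_{9} = 0 — sig = (2; —)
  • {6,8}:  v_{6} + v_{8} = 0 — sig = (2; —)
  • {1,2}:  v_{1} + v_{2} = v_{4} — sig = (2; 1)
  • {1,5}:  v_{1} + v_{5} = v_{6} — sig = (2; 1)
  • {1,8}:  v_{1} + v_{8} = v_{9} — sig = (2; 1)
  • {6,9}:  v_{6} + v_{9} = v_{1} — sig = (2; 1)
  • {2,6}:  v_{2} + v_{6} = v_{4} + v_{5} — sig = (2; 1,1)
  • {2,7}:  v_{2} + v_{7} = v_{5} + v_{8} — sig = (2; 1,1)
  • {2,9}:  v_{2} + v_{9} = v_{4} + v_{8} — sig = (2; 1,1)
  • {3,5}:  v_{3} + v_{5} = v_{1} + v_{4} — sig = (2; 1,1)
  • {3,7}:  v_{3} + v_{7} = v_{1} + v_{9} — sig = (2; 1,1)
  • {2,3}:  v_{2} + v_{3} = 2·v_{4} + v_{9} — sig = (2; 1,2)
  • {3,6}:  v_{3} + v_{6} = 2·v_{1} + v_{4} — sig = (2; 1,2)
  • {3,8}:  v_{3} + v_{8} = v_{4} + 2·v_{9} — sig = (2; 1,2)
  • {1,4,9}:  v_{1} + v_{4} + v_{9} = v_{3} — sig = (3; 1)
  • {4,5,8}:  v_{4} + v_{5} + v_{8} = v_{2} — sig = (3; 1)

Hence PRS(X_Σ) =
{ (2; —) ×3,  (2; 1) ×4,  (2; 1,1) ×5,  (2; 1,2) ×3,  (3; 1) ×2 }


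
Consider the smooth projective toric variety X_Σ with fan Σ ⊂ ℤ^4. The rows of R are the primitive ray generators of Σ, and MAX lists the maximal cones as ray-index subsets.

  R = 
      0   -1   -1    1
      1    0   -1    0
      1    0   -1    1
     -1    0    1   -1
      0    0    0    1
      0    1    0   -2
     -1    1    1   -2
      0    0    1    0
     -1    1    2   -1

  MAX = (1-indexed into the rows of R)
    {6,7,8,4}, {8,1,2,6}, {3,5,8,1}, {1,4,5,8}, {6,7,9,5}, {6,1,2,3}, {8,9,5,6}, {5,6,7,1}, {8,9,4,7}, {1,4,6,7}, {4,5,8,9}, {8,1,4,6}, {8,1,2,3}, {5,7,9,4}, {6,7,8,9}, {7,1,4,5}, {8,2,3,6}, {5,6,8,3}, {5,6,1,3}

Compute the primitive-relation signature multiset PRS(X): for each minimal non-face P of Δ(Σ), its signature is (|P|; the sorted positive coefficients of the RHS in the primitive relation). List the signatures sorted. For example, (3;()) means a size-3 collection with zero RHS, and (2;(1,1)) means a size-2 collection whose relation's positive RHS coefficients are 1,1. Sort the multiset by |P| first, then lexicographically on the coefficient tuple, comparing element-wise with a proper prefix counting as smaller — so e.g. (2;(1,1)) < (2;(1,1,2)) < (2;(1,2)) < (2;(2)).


Σ has 14 primitive collections:

  P={3,4}:  v_{3} + v_{4} = 0 — sig = (2;())
  P={2,5}:  v_{2} + v_{5} = v_{3} — sig = (2;(1))
  P={2,7}:  v_{2} + v_{7} = v_{6} — sig = (2;(1))
  P={1,9}:  v_{1} + v_{9} = v_{4} + v_{5} — sig = (2;(1,1))
  P={3,7}:  v_{3} + v_{7} = v_{5} + v_{6} — sig = (2;(1,1))
  P={2,4}:  v_{2} + v_{4} = v_{1} + v_{6} + v_{8} — sig = (2;(1,1,1))
  P={2,9}:  v_{2} + v_{9} = v_{5} + v_{6} + v_{8} — sig = (2;(1,1,1))
  P={3,9}:  v_{3} + v_{9} = 2·v_{5} + v_{6} + v_{8} — sig = (2;(1,1,2))
  P={1,7,8}:  v_{1} + v_{7} + v_{8} = v_{4} — sig = (3;(1))
  P={4,5,6}:  v_{4} + v_{5} + v_{6} = v_{7} — sig = (3;(1))
  P={5,7,8}:  v_{5} + v_{7} + v_{8} = v_{9} — sig = (3;(1))
  P={4,6,9}:  v_{4} + v_{6} + v_{9} = 2·v_{7} + v_{8} — sig = (3;(1,2))
  P={1,5,6,8}:  v_{1} + v_{5} + v_{6} + v_{8} = 0 — sig = (4;())
  P={1,3,6,8}:  v_{1} + v_{3} + v_{6} + v_{8} = v_{2} — sig = (4;(1))

Signatures (|P|; sorted positive RHS coefficients), sorted:
[(2;()), (2;(1)), (2;(1)), (2;(1,1)), (2;(1,1)), (2;(1,1,1)), (2;(1,1,1)), (2;(1,1,2)), (3;(1)), (3;(1)), (3;(1)), (3;(1,2)), (4;()), (4;(1))]


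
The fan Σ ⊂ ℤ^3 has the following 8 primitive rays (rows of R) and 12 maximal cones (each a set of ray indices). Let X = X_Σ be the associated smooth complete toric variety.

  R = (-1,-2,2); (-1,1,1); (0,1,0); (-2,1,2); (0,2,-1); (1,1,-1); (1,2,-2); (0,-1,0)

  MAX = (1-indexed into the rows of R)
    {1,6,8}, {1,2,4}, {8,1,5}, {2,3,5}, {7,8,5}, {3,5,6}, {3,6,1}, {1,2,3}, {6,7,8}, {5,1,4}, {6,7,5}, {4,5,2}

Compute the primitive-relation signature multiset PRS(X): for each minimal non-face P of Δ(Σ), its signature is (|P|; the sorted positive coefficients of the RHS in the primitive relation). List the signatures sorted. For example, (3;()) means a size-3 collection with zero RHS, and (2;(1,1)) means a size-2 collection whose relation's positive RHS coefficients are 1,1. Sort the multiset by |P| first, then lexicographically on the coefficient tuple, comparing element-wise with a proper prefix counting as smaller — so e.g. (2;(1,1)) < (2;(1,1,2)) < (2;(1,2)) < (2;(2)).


Δ(Σ) — 8 vertices, 14 min non-faces:

  {1,7}:  v_{1} + v_{7} = 0  so sig = (2;())
  {3,8}:  v_{3} + v_{8} = 0  so sig = (2;())
  {2,7}:  v_{2} + v_{7} = v_{3} + v_{5}  so sig = (2;(1,1))
  {2,8}:  v_{2} + v_{8} = v_{1} + v_{5}  so sig = (2;(1,1))
  {3,7}:  v_{3} + v_{7} = v_{5} + v_{6}  so sig = (2;(1,1))
  {4,6}:  v_{4} + v_{6} = v_{2} + v_{3}  so sig = (2;(1,1))
  {4,7}:  v_{4} + v_{7} = v_{2} + v_{5}  so sig = (2;(1,1))
  {2,6}:  v_{2} + v_{6} = 2·v_{3}  so sig = (2;(2))
  {3,4}:  v_{3} + v_{4} = 2·v_{2}  so sig = (2;(2))
  {4,8}:  v_{4} + v_{8} = 2·v_{1} + 2·v_{5}  so sig = (2;(2,2))
  {1,2,5}:  v_{1} + v_{2} + v_{5} = v_{4}  so sig = (3;(1))
  {1,3,5}:  v_{1} + v_{3} + v_{5} = v_{2}  so sig = (3;(1))
  {1,5,6}:  v_{1} + v_{5} + v_{6} = v_{3}  so sig = (3;(1))
  {5,6,8}:  v_{5} + v_{6} + v_{8} = v_{7}  so sig = (3;(1))

Hence PRS(X_Σ) =
{ (2;()) ×2,  (2;(1,1)) ×5,  (2;(2)) ×2,  (2;(2,2)),  (3;(1)) ×4 }


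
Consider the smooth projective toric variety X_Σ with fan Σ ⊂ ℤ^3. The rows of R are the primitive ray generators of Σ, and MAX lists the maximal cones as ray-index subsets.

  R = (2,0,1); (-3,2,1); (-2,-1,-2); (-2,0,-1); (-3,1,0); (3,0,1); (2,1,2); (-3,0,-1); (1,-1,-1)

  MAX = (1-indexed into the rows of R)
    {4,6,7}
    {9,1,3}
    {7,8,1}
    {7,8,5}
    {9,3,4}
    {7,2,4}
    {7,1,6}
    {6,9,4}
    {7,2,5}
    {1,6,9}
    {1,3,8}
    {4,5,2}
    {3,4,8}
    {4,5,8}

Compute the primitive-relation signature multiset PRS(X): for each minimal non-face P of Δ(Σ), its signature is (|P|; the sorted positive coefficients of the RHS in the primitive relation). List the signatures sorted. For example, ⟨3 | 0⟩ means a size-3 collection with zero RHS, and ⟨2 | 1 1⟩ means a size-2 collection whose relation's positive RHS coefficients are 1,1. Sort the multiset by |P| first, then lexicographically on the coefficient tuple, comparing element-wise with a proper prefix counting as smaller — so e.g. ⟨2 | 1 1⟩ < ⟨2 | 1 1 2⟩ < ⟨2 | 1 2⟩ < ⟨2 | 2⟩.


Primitive collections (17):

  {1,4}:  v_{1} + v_{4} = 0 — sig = ⟨2 | 0⟩
  {3,7}:  v_{3} + v_{7} = 0 — sig = ⟨2 | 0⟩
  {6,8}:  v_{6} + v_{8} = 0 — sig = ⟨2 | 0⟩
  {3,6}:  v_{3} + v_{6} = v_{9} — sig = ⟨2 | 1⟩
  {5,9}:  v_{5} + v_{9} = v_{4} — sig = ⟨2 | 1⟩
  {7,9}:  v_{7} + v_{9} = v_{6} — sig = ⟨2 | 1⟩
  {8,9}:  v_{8} + v_{9} = v_{3} — sig = ⟨2 | 1⟩
  {1,2}:  v_{1} + v_{2} = v_{5} + v_{7} — sig = ⟨2 | 1 1⟩
  {1,5}:  v_{1} + v_{5} = v_{7} + v_{8} — sig = ⟨2 | 1 1⟩
  {2,3}:  v_{2} + v_{3} = v_{4} + v_{5} — sig = ⟨2 | 1 1⟩
  {3,5}:  v_{3} + v_{5} = v_{4} + v_{8} — sig = ⟨2 | 1 1⟩
  {5,6}:  v_{5} + v_{6} = v_{4} + v_{7} — sig = ⟨2 | 1 1⟩
  {2,9}:  v_{2} + v_{9} = 2·v_{4} + v_{7} — sig = ⟨2 | 1 2⟩
  {2,8}:  v_{2} + v_{8} = 2·v_{5} — sig = ⟨2 | 2⟩
  {2,6}:  v_{2} + v_{6} = 2·v_{4} + 2·v_{7} — sig = ⟨2 | 2 2⟩
  {4,5,7}:  v_{4} + v_{5} + v_{7} = v_{2} — sig = ⟨3 | 1⟩
  {4,7,8}:  v_{4} + v_{7} + v_{8} = v_{5} — sig = ⟨3 | 1⟩

Signatures (|P|; sorted positive RHS coefficients), sorted:
    ⟨2 | 0⟩
    ⟨2 | 0⟩
    ⟨2 | 0⟩
    ⟨2 | 1⟩
    ⟨2 | 1⟩
    ⟨2 | 1⟩
    ⟨2 | 1⟩
    ⟨2 | 1 1⟩
    ⟨2 | 1 1⟩
    ⟨2 | 1 1⟩
    ⟨2 | 1 1⟩
    ⟨2 | 1 1⟩
    ⟨2 | 1 2⟩
    ⟨2 | 2⟩
    ⟨2 | 2 2⟩
    ⟨3 | 1⟩
    ⟨3 | 1⟩


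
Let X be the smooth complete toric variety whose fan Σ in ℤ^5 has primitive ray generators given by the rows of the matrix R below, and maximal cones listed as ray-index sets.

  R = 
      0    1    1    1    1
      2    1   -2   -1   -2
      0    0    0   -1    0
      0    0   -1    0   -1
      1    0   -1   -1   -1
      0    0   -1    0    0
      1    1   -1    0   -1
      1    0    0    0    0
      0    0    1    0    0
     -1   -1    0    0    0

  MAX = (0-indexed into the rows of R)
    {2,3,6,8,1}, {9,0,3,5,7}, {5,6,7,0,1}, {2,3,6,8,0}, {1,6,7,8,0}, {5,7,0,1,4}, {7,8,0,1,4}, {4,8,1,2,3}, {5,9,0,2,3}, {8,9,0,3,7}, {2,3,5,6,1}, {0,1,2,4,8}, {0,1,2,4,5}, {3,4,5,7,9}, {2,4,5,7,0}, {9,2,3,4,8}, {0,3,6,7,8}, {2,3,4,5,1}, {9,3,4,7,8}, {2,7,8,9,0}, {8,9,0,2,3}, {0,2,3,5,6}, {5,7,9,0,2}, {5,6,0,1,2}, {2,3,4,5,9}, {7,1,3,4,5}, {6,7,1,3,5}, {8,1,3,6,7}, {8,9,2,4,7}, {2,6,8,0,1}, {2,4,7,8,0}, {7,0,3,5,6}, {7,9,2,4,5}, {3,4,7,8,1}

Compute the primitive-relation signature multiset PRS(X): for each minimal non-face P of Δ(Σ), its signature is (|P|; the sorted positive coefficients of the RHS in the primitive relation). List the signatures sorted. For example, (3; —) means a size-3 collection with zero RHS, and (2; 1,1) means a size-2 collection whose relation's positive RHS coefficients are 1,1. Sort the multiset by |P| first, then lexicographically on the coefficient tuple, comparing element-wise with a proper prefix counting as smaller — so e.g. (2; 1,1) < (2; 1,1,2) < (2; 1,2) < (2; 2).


The 10 primitive collections of Σ (r=10, n=5):

  P={5,8}:  v_{5} + v_{8} = 0  ⟹  sig = (2; —)
  P={4,6}:  v_{4} + v_{6} = v_{1}  ⟹  sig = (2; 1)
  P={6,9}:  v_{6} + v_{9} = v_{3}  ⟹  sig = (2; 1)
  P={1,9}:  v_{1} + v_{9} = v_{3} + v_{4}  ⟹  sig = (2; 1,1)
  P={0,4,9}:  v_{0} + v_{4} + v_{9} = 0  ⟹  sig = (3; —)
  P={0,3,4}:  v_{0} + v_{3} + v_{4} = v_{6}  ⟹  sig = (3; 1)
  P={2,3,7}:  v_{2} + v_{3} + v_{7} = v_{4}  ⟹  sig = (3; 1)
  P={2,6,7}:  v_{2} + v_{6} + v_{7} = v_{0} + 2·v_{4}  ⟹  sig = (3; 1,2)
  P={1,2,7}:  v_{1} + v_{2} + v_{7} = v_{0} + 3·v_{4}  ⟹  sig = (3; 1,3)
  P={0,1,3}:  v_{0} + v_{1} + v_{3} = 2·v_{6}  ⟹  sig = (3; 2)

Signatures (|P|; sorted positive RHS coefficients), sorted:
[(2; —), (2; 1), (2; 1), (2; 1,1), (3; —), (3; 1), (3; 1), (3; 1,2), (3; 1,3), (3; 2)]


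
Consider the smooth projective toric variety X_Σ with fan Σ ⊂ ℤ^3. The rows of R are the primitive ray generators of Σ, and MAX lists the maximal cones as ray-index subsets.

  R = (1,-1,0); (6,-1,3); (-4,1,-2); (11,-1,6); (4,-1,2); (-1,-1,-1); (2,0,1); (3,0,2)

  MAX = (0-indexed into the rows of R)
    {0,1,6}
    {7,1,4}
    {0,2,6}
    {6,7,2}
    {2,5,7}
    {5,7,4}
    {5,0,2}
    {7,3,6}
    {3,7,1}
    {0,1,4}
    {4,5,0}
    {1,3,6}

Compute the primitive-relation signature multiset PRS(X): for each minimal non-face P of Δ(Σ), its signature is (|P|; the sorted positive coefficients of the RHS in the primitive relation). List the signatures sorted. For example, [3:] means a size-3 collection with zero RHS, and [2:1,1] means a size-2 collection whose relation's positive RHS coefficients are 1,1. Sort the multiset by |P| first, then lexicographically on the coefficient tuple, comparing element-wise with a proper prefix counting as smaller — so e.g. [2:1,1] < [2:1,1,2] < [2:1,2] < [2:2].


Σ has 11 primitive collections:

  P = {2,4}:  v_{2} + v_{4} = 0  ⇒ sig = [2:]
  P = {0,7}:  v_{0} + v_{7} = v_{4}  ⇒ sig = [2:1]
  P = {1,2}:  v_{1} + v_{2} = v_{6}  ⇒ sig = [2:1]
  P = {4,6}:  v_{4} + v_{6} = v_{1}  ⇒ sig = [2:1]
  P = {5,6}:  v_{5} + v_{6} = v_{0}  ⇒ sig = [2:1]
  P = {1,5}:  v_{1} + v_{5} = v_{0} + v_{4}  ⇒ sig = [2:1,1]
  P = {3,5}:  v_{3} + v_{5} = v_{1} + v_{4}  ⇒ sig = [2:1,1]
  P = {2,3}:  v_{2} + v_{3} = 2·v_{6} + v_{7}  ⇒ sig = [2:1,2]
  P = {3,4}:  v_{3} + v_{4} = 2·v_{1} + v_{7}  ⇒ sig = [2:1,2]
  P = {0,3}:  v_{0} + v_{3} = 2·v_{1}  ⇒ sig = [2:2]
  P = {1,6,7}:  v_{1} + v_{6} + v_{7} = v_{3}  ⇒ sig = [3:1]

so the primitive-relation signature multiset is
{ [2:],  [2:1] ×4,  [2:1,1] ×2,  [2:1,2] ×2,  [2:2],  [3:1] }


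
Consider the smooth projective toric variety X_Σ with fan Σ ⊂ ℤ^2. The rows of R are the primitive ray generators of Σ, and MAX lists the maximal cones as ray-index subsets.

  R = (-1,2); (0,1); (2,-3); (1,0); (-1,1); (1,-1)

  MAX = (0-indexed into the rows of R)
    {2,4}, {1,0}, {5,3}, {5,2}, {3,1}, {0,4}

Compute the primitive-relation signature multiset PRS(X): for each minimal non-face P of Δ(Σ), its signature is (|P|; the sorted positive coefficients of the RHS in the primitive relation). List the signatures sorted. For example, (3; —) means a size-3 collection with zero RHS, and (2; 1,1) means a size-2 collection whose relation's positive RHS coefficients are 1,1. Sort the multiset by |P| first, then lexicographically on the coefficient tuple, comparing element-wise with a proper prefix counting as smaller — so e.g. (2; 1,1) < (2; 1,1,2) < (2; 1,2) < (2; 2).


The 9 primitive collections of Σ (r=6, n=2):

  P={4,5}:  v_{4} + v_{5} = 0  ⟹  sig = (2; —)
  P={0,2}:  v_{0} + v_{2} = v_{5}  ⟹  sig = (2; 1)
  P={0,5}:  v_{0} + v_{5} = v_{1}  ⟹  sig = (2; 1)
  P={1,4}:  v_{1} + v_{4} = v_{0}  ⟹  sig = (2; 1)
  P={1,5}:  v_{1} + v_{5} = v_{3}  ⟹  sig = (2; 1)
  P={3,4}:  v_{3} + v_{4} = v_{1}  ⟹  sig = (2; 1)
  P={0,3}:  v_{0} + v_{3} = 2·v_{1}  ⟹  sig = (2; 2)
  P={1,2}:  v_{1} + v_{2} = 2·v_{5}  ⟹  sig = (2; 2)
  P={2,3}:  v_{2} + v_{3} = 3·v_{5}  ⟹  sig = (2; 3)

Hence PRS(X_Σ) =
    |P|=2: 9 collections, coeffs (), (1), (1), (1), (1), (1), (2), (2), (3)


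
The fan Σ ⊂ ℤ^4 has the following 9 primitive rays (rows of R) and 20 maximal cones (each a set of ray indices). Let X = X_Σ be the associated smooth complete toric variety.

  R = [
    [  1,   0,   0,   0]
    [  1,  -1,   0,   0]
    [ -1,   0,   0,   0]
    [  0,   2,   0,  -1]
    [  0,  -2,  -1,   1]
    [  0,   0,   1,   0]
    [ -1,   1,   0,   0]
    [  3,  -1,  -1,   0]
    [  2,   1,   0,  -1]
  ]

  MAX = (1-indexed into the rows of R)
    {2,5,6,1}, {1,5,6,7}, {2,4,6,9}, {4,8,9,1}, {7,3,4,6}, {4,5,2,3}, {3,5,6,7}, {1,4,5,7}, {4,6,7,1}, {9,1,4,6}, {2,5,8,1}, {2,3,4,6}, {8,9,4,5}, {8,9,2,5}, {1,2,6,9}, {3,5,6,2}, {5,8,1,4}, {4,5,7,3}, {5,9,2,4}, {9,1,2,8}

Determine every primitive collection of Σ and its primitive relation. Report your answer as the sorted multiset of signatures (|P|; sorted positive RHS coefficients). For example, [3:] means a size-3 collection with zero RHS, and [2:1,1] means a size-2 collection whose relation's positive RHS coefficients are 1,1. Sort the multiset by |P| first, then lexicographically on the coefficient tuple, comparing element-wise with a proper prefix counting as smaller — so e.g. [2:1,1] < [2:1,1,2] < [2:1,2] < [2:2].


Primitive collections (12):

  • {1,3}:  v_{1} + v_{3} = 0  so sig = [2:]
  • {2,7}:  v_{2} + v_{7} = 0  so sig = [2:]
  • {3,8}:  v_{3} + v_{8} = v_{5} + v_{9}  so sig = [2:1,1]
  • {3,9}:  v_{3} + v_{9} = v_{2} + v_{4}  so sig = [2:1,1]
  • {7,9}:  v_{7} + v_{9} = v_{1} + v_{4}  so sig = [2:1,1]
  • {7,8}:  v_{7} + v_{8} = 2·v_{1} + v_{4} + v_{5}  so sig = [2:1,1,2]
  • {6,8}:  v_{6} + v_{8} = 2·v_{1} + v_{2}  so sig = [2:1,2]
  • {4,5,6}:  v_{4} + v_{5} + v_{6} = 0  so sig = [3:]
  • {1,2,4}:  v_{1} + v_{2} + v_{4} = v_{9}  so sig = [3:1]
  • {1,5,9}:  v_{1} + v_{5} + v_{9} = v_{8}  so sig = [3:1]
  • {5,6,9}:  v_{5} + v_{6} + v_{9} = v_{1} + v_{2}  so sig = [3:1,1]
  • {2,4,8}:  v_{2} + v_{4} + v_{8} = v_{5} + 2·v_{9}  so sig = [3:1,2]

Signatures (|P|; sorted positive RHS coefficients), sorted:
[[2:], [2:], [2:1,1], [2:1,1], [2:1,1], [2:1,1,2], [2:1,2], [3:], [3:1], [3:1], [3:1,1], [3:1,2]]


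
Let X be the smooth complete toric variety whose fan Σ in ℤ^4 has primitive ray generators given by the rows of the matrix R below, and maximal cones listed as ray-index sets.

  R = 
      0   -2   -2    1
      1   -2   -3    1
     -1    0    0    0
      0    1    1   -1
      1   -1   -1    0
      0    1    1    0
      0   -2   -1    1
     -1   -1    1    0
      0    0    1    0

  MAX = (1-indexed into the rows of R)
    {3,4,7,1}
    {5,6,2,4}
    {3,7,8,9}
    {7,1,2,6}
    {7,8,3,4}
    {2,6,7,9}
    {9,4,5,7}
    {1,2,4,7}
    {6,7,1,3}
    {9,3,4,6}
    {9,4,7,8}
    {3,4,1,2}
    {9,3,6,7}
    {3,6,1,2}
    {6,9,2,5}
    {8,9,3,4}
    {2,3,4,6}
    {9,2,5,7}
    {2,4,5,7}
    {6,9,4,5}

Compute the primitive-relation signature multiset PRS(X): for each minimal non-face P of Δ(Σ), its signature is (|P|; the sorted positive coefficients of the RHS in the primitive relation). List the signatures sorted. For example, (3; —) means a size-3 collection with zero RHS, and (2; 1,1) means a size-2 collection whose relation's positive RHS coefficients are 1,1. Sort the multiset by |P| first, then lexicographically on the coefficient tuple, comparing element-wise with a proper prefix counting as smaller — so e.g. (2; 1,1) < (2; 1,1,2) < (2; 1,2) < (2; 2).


The 14 primitive collections of Σ (r=9, n=4):

  P={1,9}:  v_{1} + v_{9} = v_{7} ; sig = (2; 1)
  P={3,5}:  v_{3} + v_{5} = v_{1} + v_{4} ; sig = (2; 1,1)
  P={1,5}:  v_{1} + v_{5} = v_{2} + v_{4} + v_{7} ; sig = (2; 1,1,1)
  P={2,8}:  v_{2} + v_{8} = v_{1} + v_{4} + v_{7} ; sig = (2; 1,1,1)
  P={1,8}:  v_{1} + v_{8} = v_{3} + v_{4} + 2·v_{7} ; sig = (2; 1,1,2)
  P={6,8}:  v_{6} + v_{8} = v_{3} + 2·v_{9} ; sig = (2; 1,2)
  P={5,8}:  v_{5} + v_{8} = 2·v_{4} + 2·v_{7} ; sig = (2; 2,2)
  P={1,4,6}:  v_{1} + v_{4} + v_{6} = 0 ; sig = (3; —)
  P={2,3,9}:  v_{2} + v_{3} + v_{9} = v_{1} ; sig = (3; 1)
  P={2,4,9}:  v_{2} + v_{4} + v_{9} = v_{5} ; sig = (3; 1)
  P={4,6,7}:  v_{4} + v_{6} + v_{7} = v_{9} ; sig = (3; 1)
  P={5,6,7}:  v_{5} + v_{6} + v_{7} = v_{2} + 2·v_{9} ; sig = (3; 1,2)
  P={2,3,7}:  v_{2} + v_{3} + v_{7} = 2·v_{1} ; sig = (3; 2)
  P={3,4,7,9}:  v_{3} + v_{4} + v_{7} + v_{9} = v_{8} ; sig = (4; 1)

Signatures (|P|; sorted positive RHS coefficients), sorted:
[(2; 1), (2; 1,1), (2; 1,1,1), (2; 1,1,1), (2; 1,1,2), (2; 1,2), (2; 2,2), (3; —), (3; 1), (3; 1), (3; 1), (3; 1,2), (3; 2), (4; 1)]


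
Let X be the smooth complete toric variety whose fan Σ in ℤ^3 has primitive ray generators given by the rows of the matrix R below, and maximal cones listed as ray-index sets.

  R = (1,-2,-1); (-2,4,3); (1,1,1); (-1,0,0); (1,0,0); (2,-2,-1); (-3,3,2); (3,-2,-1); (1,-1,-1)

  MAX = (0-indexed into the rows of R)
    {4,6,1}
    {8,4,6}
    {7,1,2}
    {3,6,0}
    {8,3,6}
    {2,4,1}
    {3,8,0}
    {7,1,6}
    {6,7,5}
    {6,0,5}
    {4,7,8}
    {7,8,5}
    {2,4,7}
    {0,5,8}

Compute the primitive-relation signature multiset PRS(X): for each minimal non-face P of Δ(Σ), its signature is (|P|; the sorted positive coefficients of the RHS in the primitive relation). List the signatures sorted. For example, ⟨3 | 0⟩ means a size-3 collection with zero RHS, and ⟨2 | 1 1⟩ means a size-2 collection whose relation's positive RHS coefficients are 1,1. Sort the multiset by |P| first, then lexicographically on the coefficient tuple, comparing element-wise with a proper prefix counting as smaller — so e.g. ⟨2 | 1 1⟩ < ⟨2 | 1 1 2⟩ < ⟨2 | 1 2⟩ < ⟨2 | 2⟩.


Primitive collections (20):

  P={3,4}:  v_{3} + v_{4} = 0 — sig = ⟨2 | 0⟩
  P={0,4}:  v_{0} + v_{4} = v_{5} — sig = ⟨2 | 1⟩
  P={2,6}:  v_{2} + v_{6} = v_{1} — sig = ⟨2 | 1⟩
  P={3,5}:  v_{3} + v_{5} = v_{0} — sig = ⟨2 | 1⟩
  P={3,7}:  v_{3} + v_{7} = v_{5} — sig = ⟨2 | 1⟩
  P={4,5}:  v_{4} + v_{5} = v_{7} — sig = ⟨2 | 1⟩
  P={2,3}:  v_{2} + v_{3} = v_{6} + v_{7} — sig = ⟨2 | 1 1⟩
  P={0,2}:  v_{0} + v_{2} = v_{5} + v_{6} + v_{7} — sig = ⟨2 | 1 1 1⟩
  P={0,1}:  v_{0} + v_{1} = v_{5} + 2·v_{6} + v_{7} — sig = ⟨2 | 1 1 2⟩
  P={1,3}:  v_{1} + v_{3} = 2·v_{6} + v_{7} — sig = ⟨2 | 1 2⟩
  P={1,8}:  v_{1} + v_{8} = 2·v_{4} + v_{6} — sig = ⟨2 | 1 2⟩
  P={2,5}:  v_{2} + v_{5} = v_{6} + 2·v_{7} — sig = ⟨2 | 1 2⟩
  P={0,7}:  v_{0} + v_{7} = 2·v_{5} — sig = ⟨2 | 2⟩
  P={2,8}:  v_{2} + v_{8} = 2·v_{4} — sig = ⟨2 | 2⟩
  P={1,5}:  v_{1} + v_{5} = 2·v_{6} + 2·v_{7} — sig = ⟨2 | 2 2⟩
  P={5,6,8}:  v_{5} + v_{6} + v_{8} = 0 — sig = ⟨3 | 0⟩
  P={0,6,8}:  v_{0} + v_{6} + v_{8} = v_{3} — sig = ⟨3 | 1⟩
  P={4,6,7}:  v_{4} + v_{6} + v_{7} = v_{2} — sig = ⟨3 | 1⟩
  P={6,7,8}:  v_{6} + v_{7} + v_{8} = v_{4} — sig = ⟨3 | 1⟩
  P={1,4,7}:  v_{1} + v_{4} + v_{7} = 2·v_{2} — sig = ⟨3 | 2⟩

so the primitive-relation signature multiset is
    ⟨2 | 0⟩
    ⟨2 | 1⟩
    ⟨2 | 1⟩
    ⟨2 | 1⟩
    ⟨2 | 1⟩
    ⟨2 | 1⟩
    ⟨2 | 1 1⟩
    ⟨2 | 1 1 1⟩
    ⟨2 | 1 1 2⟩
    ⟨2 | 1 2⟩
    ⟨2 | 1 2⟩
    ⟨2 | 1 2⟩
    ⟨2 | 2⟩
    ⟨2 | 2⟩
    ⟨2 | 2 2⟩
    ⟨3 | 0⟩
    ⟨3 | 1⟩
    ⟨3 | 1⟩
    ⟨3 | 1⟩
    ⟨3 | 2⟩


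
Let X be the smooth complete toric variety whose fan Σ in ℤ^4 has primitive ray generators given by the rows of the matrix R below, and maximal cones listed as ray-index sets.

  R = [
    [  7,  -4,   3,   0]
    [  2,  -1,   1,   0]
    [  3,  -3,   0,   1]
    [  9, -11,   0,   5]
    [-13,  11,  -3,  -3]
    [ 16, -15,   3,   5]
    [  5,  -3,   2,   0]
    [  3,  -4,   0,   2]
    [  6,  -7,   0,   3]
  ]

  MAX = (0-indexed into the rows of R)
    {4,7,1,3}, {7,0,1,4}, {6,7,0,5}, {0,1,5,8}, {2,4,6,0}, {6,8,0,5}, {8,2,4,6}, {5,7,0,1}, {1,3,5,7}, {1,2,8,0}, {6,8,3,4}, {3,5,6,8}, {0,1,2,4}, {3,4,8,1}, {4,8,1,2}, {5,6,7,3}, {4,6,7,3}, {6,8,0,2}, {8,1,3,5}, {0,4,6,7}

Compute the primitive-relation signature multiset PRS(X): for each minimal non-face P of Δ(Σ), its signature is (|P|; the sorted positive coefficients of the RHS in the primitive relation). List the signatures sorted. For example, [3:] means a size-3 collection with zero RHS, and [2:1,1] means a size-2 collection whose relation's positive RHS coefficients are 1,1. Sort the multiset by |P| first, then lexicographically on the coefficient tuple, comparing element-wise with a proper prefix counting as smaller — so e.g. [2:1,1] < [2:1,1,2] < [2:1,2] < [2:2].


8 collections generate NE(X_Σ); each relation:

  P = {0,3}:  v_{0} + v_{3} = v_{5} — sig = [2:1]
  P = {1,6}:  v_{1} + v_{6} = v_{0} — sig = [2:1]
  P = {2,7}:  v_{2} + v_{7} = v_{8} — sig = [2:1]
  P = {4,5}:  v_{4} + v_{5} = v_{7} — sig = [2:1]
  P = {7,8}:  v_{7} + v_{8} = v_{3} — sig = [2:1]
  P = {2,5}:  v_{2} + v_{5} = v_{0} + 2·v_{8} — sig = [2:1,2]
  P = {2,3}:  v_{2} + v_{3} = 2·v_{8} — sig = [2:2]
  P = {0,4,8}:  v_{0} + v_{4} + v_{8} = 0 — sig = [3:]

Signatures (|P|; sorted positive RHS coefficients), sorted:
    |P|=2: 7 collections, coeffs (1), (1), (1), (1), (1), (1,2), (2)
    |P|=3: 1 collection, coeffs ()


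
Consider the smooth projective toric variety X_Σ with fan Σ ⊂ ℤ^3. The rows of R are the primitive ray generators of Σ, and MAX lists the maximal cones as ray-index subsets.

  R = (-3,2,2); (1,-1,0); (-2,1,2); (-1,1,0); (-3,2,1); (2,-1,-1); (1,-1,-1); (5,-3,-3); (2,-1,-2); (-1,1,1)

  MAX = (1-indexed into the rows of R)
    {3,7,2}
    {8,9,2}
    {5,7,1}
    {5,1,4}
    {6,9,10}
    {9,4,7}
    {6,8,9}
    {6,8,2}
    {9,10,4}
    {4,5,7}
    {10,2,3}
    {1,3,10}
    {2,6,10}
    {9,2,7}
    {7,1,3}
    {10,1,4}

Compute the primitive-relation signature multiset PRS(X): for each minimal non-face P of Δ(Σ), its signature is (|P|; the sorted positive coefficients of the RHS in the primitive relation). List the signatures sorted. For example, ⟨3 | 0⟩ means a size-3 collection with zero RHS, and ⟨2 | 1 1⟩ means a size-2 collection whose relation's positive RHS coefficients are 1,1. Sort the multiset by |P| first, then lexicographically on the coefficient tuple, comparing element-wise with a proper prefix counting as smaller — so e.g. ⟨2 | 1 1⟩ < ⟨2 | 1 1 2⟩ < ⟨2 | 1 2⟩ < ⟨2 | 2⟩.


24 collections generate NE(X_Σ); each relation:

  P={2,4}:  v_{2} + v_{4} = 0  →  sig = ⟨2 | 0⟩
  P={3,9}:  v_{3} + v_{9} = 0  →  sig = ⟨2 | 0⟩
  P={7,10}:  v_{7} + v_{10} = 0  →  sig = ⟨2 | 0⟩
  P={1,2}:  v_{1} + v_{2} = v_{3}  →  sig = ⟨2 | 1⟩
  P={1,6}:  v_{1} + v_{6} = v_{10}  →  sig = ⟨2 | 1⟩
  P={1,8}:  v_{1} + v_{8} = v_{6}  →  sig = ⟨2 | 1⟩
  P={1,9}:  v_{1} + v_{9} = v_{4}  →  sig = ⟨2 | 1⟩
  P={3,4}:  v_{3} + v_{4} = v_{1}  →  sig = ⟨2 | 1⟩
  P={5,6}:  v_{5} + v_{6} = v_{4}  →  sig = ⟨2 | 1⟩
  P={5,8}:  v_{5} + v_{8} = v_{9}  →  sig = ⟨2 | 1⟩
  P={2,5}:  v_{2} + v_{5} = v_{1} + v_{7}  →  sig = ⟨2 | 1 1⟩
  P={3,6}:  v_{3} + v_{6} = v_{2} + v_{10}  →  sig = ⟨2 | 1 1⟩
  P={3,8}:  v_{3} + v_{8} = v_{2} + v_{6}  →  sig = ⟨2 | 1 1⟩
  P={4,6}:  v_{4} + v_{6} = v_{9} + v_{10}  →  sig = ⟨2 | 1 1⟩
  P={4,8}:  v_{4} + v_{8} = v_{6} + v_{9}  →  sig = ⟨2 | 1 1⟩
  P={5,10}:  v_{5} + v_{10} = v_{1} + v_{4}  →  sig = ⟨2 | 1 1⟩
  P={6,7}:  v_{6} + v_{7} = v_{2} + v_{9}  →  sig = ⟨2 | 1 1⟩
  P={3,5}:  v_{3} + v_{5} = 2·v_{1} + v_{7}  →  sig = ⟨2 | 1 2⟩
  P={5,9}:  v_{5} + v_{9} = 2·v_{4} + v_{7}  →  sig = ⟨2 | 1 2⟩
  P={8,10}:  v_{8} + v_{10} = 2·v_{6}  →  sig = ⟨2 | 2⟩
  P={7,8}:  v_{7} + v_{8} = 2·v_{2} + 2·v_{9}  →  sig = ⟨2 | 2 2⟩
  P={1,4,7}:  v_{1} + v_{4} + v_{7} = v_{5}  →  sig = ⟨3 | 1⟩
  P={2,6,9}:  v_{2} + v_{6} + v_{9} = v_{8}  →  sig = ⟨3 | 1⟩
  P={2,9,10}:  v_{2} + v_{9} + v_{10} = v_{6}  →  sig = ⟨3 | 1⟩

Signatures (|P|; sorted positive RHS coefficients), sorted:
    ⟨2 | 0⟩
    ⟨2 | 0⟩
    ⟨2 | 0⟩
    ⟨2 | 1⟩
    ⟨2 | 1⟩
    ⟨2 | 1⟩
    ⟨2 | 1⟩
    ⟨2 | 1⟩
    ⟨2 | 1⟩
    ⟨2 | 1⟩
    ⟨2 | 1 1⟩
    ⟨2 | 1 1⟩
    ⟨2 | 1 1⟩
    ⟨2 | 1 1⟩
    ⟨2 | 1 1⟩
    ⟨2 | 1 1⟩
    ⟨2 | 1 1⟩
    ⟨2 | 1 2⟩
    ⟨2 | 1 2⟩
    ⟨2 | 2⟩
    ⟨2 | 2 2⟩
    ⟨3 | 1⟩
    ⟨3 | 1⟩
    ⟨3 | 1⟩
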